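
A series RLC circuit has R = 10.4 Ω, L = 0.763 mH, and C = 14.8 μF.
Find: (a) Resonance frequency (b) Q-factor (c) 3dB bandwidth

Step 1 — Resonance: ω₀ = 1/√(LC) = 1/√(0.000763·1.48e-05) = 9410 rad/s.
Step 2 — f₀ = ω₀/(2π) = 1498 Hz.
Step 3 — Series Q: Q = ω₀L/R = 9410·0.000763/10.4 = 0.6904.
Step 4 — Bandwidth: Δω = ω₀/Q = 1.363e+04 rad/s; BW = Δω/(2π) = 2169 Hz.

(a) f₀ = 1498 Hz  (b) Q = 0.6904  (c) BW = 2169 Hz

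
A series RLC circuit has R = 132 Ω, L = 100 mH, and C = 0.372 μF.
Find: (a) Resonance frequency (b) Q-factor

Step 1 — Resonance condition Im(Z)=0 gives ω₀ = 1/√(LC).
Step 2 — ω₀ = 1/√(0.1·3.72e-07) = 5185 rad/s.
Step 3 — f₀ = ω₀/(2π) = 825.2 Hz.
Step 4 — Series Q: Q = ω₀L/R = 5185·0.1/132 = 3.928.

(a) f₀ = 825.2 Hz  (b) Q = 3.928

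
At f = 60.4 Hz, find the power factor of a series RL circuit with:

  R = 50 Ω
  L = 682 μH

Step 1 — Angular frequency: ω = 2π·f = 2π·60.4 = 379.5 rad/s.
Step 2 — Component impedances:
  R: Z = R = 50 Ω
  L: Z = jωL = j·379.5·0.000682 = 0 + j0.2588 Ω
Step 3 — Series combination: Z_total = R + L = 50 + j0.2588 Ω = 50∠0.3° Ω.
Step 4 — Power factor: PF = cos(φ) = Re(Z)/|Z| = 50/50 = 1.
Step 5 — Type: Im(Z) = 0.2588 ⇒ lagging (phase φ = 0.3°).

PF = 1 (lagging, φ = 0.3°)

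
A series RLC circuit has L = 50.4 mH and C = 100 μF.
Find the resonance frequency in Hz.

Step 1 — Resonance condition Im(Z)=0 gives ω₀ = 1/√(LC).
Step 2 — ω₀ = 1/√(0.0504·0.0001) = 445.4 rad/s.
Step 3 — f₀ = ω₀/(2π) = 70.89 Hz.

f₀ = 70.89 Hz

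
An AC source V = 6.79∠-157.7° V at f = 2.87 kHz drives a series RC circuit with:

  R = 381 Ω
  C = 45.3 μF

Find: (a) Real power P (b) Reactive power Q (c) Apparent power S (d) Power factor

Step 1 — Angular frequency: ω = 2π·f = 2π·2870 = 1.803e+04 rad/s.
Step 2 — Component impedances:
  R: Z = R = 381 Ω
  C: Z = 1/(jωC) = -j/(ω·C) = 0 - j1.224 Ω
Step 3 — Series combination: Z_total = R + C = 381 - j1.224 Ω = 381∠-0.2° Ω.
Step 4 — Source phasor: V = 6.79∠-157.7° V = -6.282 - j2.577 V.
Step 5 — Current: I = V / Z = -0.01647 - j0.006815 A = 0.01782∠-157.5° A.
Step 6 — Complex power: S = V·I* = 0.121 - j0.0003888 VA.
Step 7 — Real power: P = Re(S) = 0.121 W.
Step 8 — Reactive power: Q = Im(S) = -0.0003888 VAR.
Step 9 — Apparent power: |S| = 0.121 VA.
Step 10 — Power factor: PF = P/|S| = 1 (leading).

(a) P = 0.121 W  (b) Q = -0.0003888 VAR  (c) S = 0.121 VA  (d) PF = 1 (leading)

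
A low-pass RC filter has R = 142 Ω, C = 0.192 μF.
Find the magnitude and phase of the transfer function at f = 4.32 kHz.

Step 1 — Angular frequency: ω = 2π·4320 = 2.714e+04 rad/s.
Step 2 — Transfer function: H(jω) = 1/(1 + jωRC).
Step 3 — Denominator: 1 + jωRC = 1 + j·2.714e+04·142·1.92e-07 = 1 + j0.74.
Step 4 — H = 0.6461 - j0.4782.
Step 5 — Magnitude: |H| = 0.8038 (-1.9 dB); phase: φ = -36.5°.

|H| = 0.8038 (-1.9 dB), φ = -36.5°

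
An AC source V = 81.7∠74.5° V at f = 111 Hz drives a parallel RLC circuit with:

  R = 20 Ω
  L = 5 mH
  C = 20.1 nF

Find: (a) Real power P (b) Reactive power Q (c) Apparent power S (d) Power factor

Step 1 — Angular frequency: ω = 2π·f = 2π·111 = 697.4 rad/s.
Step 2 — Component impedances:
  R: Z = R = 20 Ω
  L: Z = jωL = j·697.4·0.005 = 0 + j3.487 Ω
  C: Z = 1/(jωC) = -j/(ω·C) = 0 - j7.133e+04 Ω
Step 3 — Parallel combination: 1/Z_total = 1/R + 1/L + 1/C; Z_total = 0.5901 + j3.384 Ω = 3.436∠80.1° Ω.
Step 4 — Source phasor: V = 81.7∠74.5° V = 21.83 + j78.73 V.
Step 5 — Current: I = V / Z = 23.67 - j2.324 A = 23.78∠-5.6° A.
Step 6 — Complex power: S = V·I* = 333.7 + j1914 VA.
Step 7 — Real power: P = Re(S) = 333.7 W.
Step 8 — Reactive power: Q = Im(S) = 1914 VAR.
Step 9 — Apparent power: |S| = 1943 VA.
Step 10 — Power factor: PF = P/|S| = 0.1718 (lagging).

(a) P = 333.7 W  (b) Q = 1914 VAR  (c) S = 1943 VA  (d) PF = 0.1718 (lagging)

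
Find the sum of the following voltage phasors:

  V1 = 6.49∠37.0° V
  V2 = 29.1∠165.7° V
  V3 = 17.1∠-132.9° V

Step 1 — Convert each phasor to rectangular form:
  V1 = 6.49·(cos(37.0°) + j·sin(37.0°)) = 5.183 + j3.906 V
  V2 = 29.1·(cos(165.7°) + j·sin(165.7°)) = -28.2 + j7.188 V
  V3 = 17.1·(cos(-132.9°) + j·sin(-132.9°)) = -11.64 - j12.53 V
Step 2 — Sum components: V_total = -34.66 - j1.433 V.
Step 3 — Convert to polar: |V_total| = 34.69 V, ∠V_total = -177.6°.

V_total = 34.69∠-177.6° V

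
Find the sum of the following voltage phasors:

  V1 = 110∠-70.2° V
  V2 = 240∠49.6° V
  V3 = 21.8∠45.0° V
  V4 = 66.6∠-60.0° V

Step 1 — Convert each phasor to rectangular form:
  V1 = 110·(cos(-70.2°) + j·sin(-70.2°)) = 37.26 - j103.5 V
  V2 = 240·(cos(49.6°) + j·sin(49.6°)) = 155.5 + j182.8 V
  V3 = 21.8·(cos(45.0°) + j·sin(45.0°)) = 15.41 + j15.41 V
  V4 = 66.6·(cos(-60.0°) + j·sin(-60.0°)) = 33.3 - j57.68 V
Step 2 — Sum components: V_total = 241.5 + j37.01 V.
Step 3 — Convert to polar: |V_total| = 244.3 V, ∠V_total = 8.7°.

V_total = 244.3∠8.7° V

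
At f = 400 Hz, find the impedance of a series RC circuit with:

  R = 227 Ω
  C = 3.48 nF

Step 1 — Angular frequency: ω = 2π·f = 2π·400 = 2513 rad/s.
Step 2 — Component impedances:
  R: Z = R = 227 Ω
  C: Z = 1/(jωC) = -j/(ω·C) = 0 - j1.143e+05 Ω
Step 3 — Series combination: Z_total = R + C = 227 - j1.143e+05 Ω = 1.143e+05∠-89.9° Ω.

Z = 227 - j1.143e+05 Ω = 1.143e+05∠-89.9° Ω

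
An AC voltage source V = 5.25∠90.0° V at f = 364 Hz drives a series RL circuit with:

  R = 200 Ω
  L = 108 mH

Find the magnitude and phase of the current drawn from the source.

Step 1 — Angular frequency: ω = 2π·f = 2π·364 = 2287 rad/s.
Step 2 — Component impedances:
  R: Z = R = 200 Ω
  L: Z = jωL = j·2287·0.108 = 0 + j247 Ω
Step 3 — Series combination: Z_total = R + L = 200 + j247 Ω = 317.8∠51.0° Ω.
Step 4 — Source phasor: V = 5.25∠90.0° V = 0 + j5.25 V.
Step 5 — Ohm's law: I = V / Z_total = (0 + j5.25) / (200 + j247) = 0.01284 + j0.01039 A.
Step 6 — Convert to polar: |I| = 0.01652 A, ∠I = 39.0°.

I = 0.01652∠39.0° A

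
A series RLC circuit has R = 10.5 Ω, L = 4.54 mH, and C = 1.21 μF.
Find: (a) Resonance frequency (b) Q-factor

Step 1 — Resonance condition Im(Z)=0 gives ω₀ = 1/√(LC).
Step 2 — ω₀ = 1/√(0.00454·1.21e-06) = 1.349e+04 rad/s.
Step 3 — f₀ = ω₀/(2π) = 2147 Hz.
Step 4 — Series Q: Q = ω₀L/R = 1.349e+04·0.00454/10.5 = 5.834.

(a) f₀ = 2147 Hz  (b) Q = 5.834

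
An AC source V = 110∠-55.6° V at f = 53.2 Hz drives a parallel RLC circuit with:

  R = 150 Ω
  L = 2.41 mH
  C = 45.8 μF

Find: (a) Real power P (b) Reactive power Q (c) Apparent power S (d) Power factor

Step 1 — Angular frequency: ω = 2π·f = 2π·53.2 = 334.3 rad/s.
Step 2 — Component impedances:
  R: Z = R = 150 Ω
  L: Z = jωL = j·334.3·0.00241 = 0 + j0.8056 Ω
  C: Z = 1/(jωC) = -j/(ω·C) = 0 - j65.32 Ω
Step 3 — Parallel combination: 1/Z_total = 1/R + 1/L + 1/C; Z_total = 0.004435 + j0.8156 Ω = 0.8156∠89.7° Ω.
Step 4 — Source phasor: V = 110∠-55.6° V = 62.15 - j90.76 V.
Step 5 — Current: I = V / Z = -110.9 - j76.8 A = 134.9∠-145.3° A.
Step 6 — Complex power: S = V·I* = 80.67 + j1.483e+04 VA.
Step 7 — Real power: P = Re(S) = 80.67 W.
Step 8 — Reactive power: Q = Im(S) = 1.483e+04 VAR.
Step 9 — Apparent power: |S| = 1.484e+04 VA.
Step 10 — Power factor: PF = P/|S| = 0.005438 (lagging).

(a) P = 80.67 W  (b) Q = 1.483e+04 VAR  (c) S = 1.484e+04 VA  (d) PF = 0.005438 (lagging)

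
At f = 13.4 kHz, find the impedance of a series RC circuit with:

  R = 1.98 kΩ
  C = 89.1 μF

Step 1 — Angular frequency: ω = 2π·f = 2π·1.34e+04 = 8.419e+04 rad/s.
Step 2 — Component impedances:
  R: Z = R = 1980 Ω
  C: Z = 1/(jωC) = -j/(ω·C) = 0 - j0.1333 Ω
Step 3 — Series combination: Z_total = R + C = 1980 - j0.1333 Ω = 1980∠-0.0° Ω.

Z = 1980 - j0.1333 Ω = 1980∠-0.0° Ω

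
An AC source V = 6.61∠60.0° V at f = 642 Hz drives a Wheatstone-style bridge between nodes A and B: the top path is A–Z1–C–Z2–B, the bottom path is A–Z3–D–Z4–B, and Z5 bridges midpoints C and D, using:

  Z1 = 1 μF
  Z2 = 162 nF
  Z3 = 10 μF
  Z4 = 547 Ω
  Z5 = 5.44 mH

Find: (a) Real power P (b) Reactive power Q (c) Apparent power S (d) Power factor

Step 1 — Angular frequency: ω = 2π·f = 2π·642 = 4034 rad/s.
Step 2 — Component impedances:
  Z1: Z = 1/(jωC) = -j/(ω·C) = 0 - j247.9 Ω
  Z2: Z = 1/(jωC) = -j/(ω·C) = 0 - j1530 Ω
  Z3: Z = 1/(jωC) = -j/(ω·C) = 0 - j24.79 Ω
  Z4: Z = R = 547 Ω
  Z5: Z = jωL = j·4034·0.00544 = 0 + j21.94 Ω
Step 3 — Bridge requires nodal analysis (the Z5 bridge couples midpoints C and D, so the two paths cannot be reduced to a simple series/parallel combination). Setting node B to ground and injecting 1 A at node A, the 3-node admittance system at A, C, D solves to V_A = Z_AB = 484.7 - j198.3 Ω = 523.7∠-22.3° Ω.
Step 4 — Source phasor: V = 6.61∠60.0° V = 3.305 + j5.724 V.
Step 5 — Current: I = V / Z = 0.001701 + j0.01251 A = 0.01262∠82.3° A.
Step 6 — Complex power: S = V·I* = 0.07722 - j0.0316 VA.
Step 7 — Real power: P = Re(S) = 0.07722 W.
Step 8 — Reactive power: Q = Im(S) = -0.0316 VAR.
Step 9 — Apparent power: |S| = 0.08343 VA.
Step 10 — Power factor: PF = P/|S| = 0.9255 (leading).

(a) P = 0.07722 W  (b) Q = -0.0316 VAR  (c) S = 0.08343 VA  (d) PF = 0.9255 (leading)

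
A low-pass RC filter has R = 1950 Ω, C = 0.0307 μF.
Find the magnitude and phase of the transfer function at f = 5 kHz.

Step 1 — Angular frequency: ω = 2π·5000 = 3.142e+04 rad/s.
Step 2 — Transfer function: H(jω) = 1/(1 + jωRC).
Step 3 — Denominator: 1 + jωRC = 1 + j·3.142e+04·1950·3.07e-08 = 1 + j1.881.
Step 4 — H = 0.2204 - j0.4145.
Step 5 — Magnitude: |H| = 0.4695 (-6.6 dB); phase: φ = -62.0°.

|H| = 0.4695 (-6.6 dB), φ = -62.0°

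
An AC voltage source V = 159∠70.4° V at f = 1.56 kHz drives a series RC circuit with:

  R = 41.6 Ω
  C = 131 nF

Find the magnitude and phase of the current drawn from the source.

Step 1 — Angular frequency: ω = 2π·f = 2π·1560 = 9802 rad/s.
Step 2 — Component impedances:
  R: Z = R = 41.6 Ω
  C: Z = 1/(jωC) = -j/(ω·C) = 0 - j778.8 Ω
Step 3 — Series combination: Z_total = R + C = 41.6 - j778.8 Ω = 779.9∠-86.9° Ω.
Step 4 — Source phasor: V = 159∠70.4° V = 53.34 + j149.8 V.
Step 5 — Ohm's law: I = V / Z_total = (53.34 + j149.8) / (41.6 - j778.8) = -0.1881 + j0.07854 A.
Step 6 — Convert to polar: |I| = 0.2039 A, ∠I = 157.3°.

I = 0.2039∠157.3° A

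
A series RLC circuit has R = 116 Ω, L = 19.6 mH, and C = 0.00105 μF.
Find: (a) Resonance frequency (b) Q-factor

Step 1 — Resonance condition Im(Z)=0 gives ω₀ = 1/√(LC).
Step 2 — ω₀ = 1/√(0.0196·1.05e-09) = 2.204e+05 rad/s.
Step 3 — f₀ = ω₀/(2π) = 3.508e+04 Hz.
Step 4 — Series Q: Q = ω₀L/R = 2.204e+05·0.0196/116 = 37.25.

(a) f₀ = 3.508e+04 Hz  (b) Q = 37.25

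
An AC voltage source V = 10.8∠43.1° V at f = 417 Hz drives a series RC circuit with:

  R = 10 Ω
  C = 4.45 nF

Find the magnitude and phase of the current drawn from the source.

Step 1 — Angular frequency: ω = 2π·f = 2π·417 = 2620 rad/s.
Step 2 — Component impedances:
  R: Z = R = 10 Ω
  C: Z = 1/(jωC) = -j/(ω·C) = 0 - j8.577e+04 Ω
Step 3 — Series combination: Z_total = R + C = 10 - j8.577e+04 Ω = 8.577e+04∠-90.0° Ω.
Step 4 — Source phasor: V = 10.8∠43.1° V = 7.886 + j7.379 V.
Step 5 — Ohm's law: I = V / Z_total = (7.886 + j7.379) / (10 - j8.577e+04) = -8.603e-05 + j9.195e-05 A.
Step 6 — Convert to polar: |I| = 0.0001259 A, ∠I = 133.1°.

I = 0.0001259∠133.1° A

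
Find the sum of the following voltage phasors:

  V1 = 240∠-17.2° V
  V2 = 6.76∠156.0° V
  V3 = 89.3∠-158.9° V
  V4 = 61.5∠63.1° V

Step 1 — Convert each phasor to rectangular form:
  V1 = 240·(cos(-17.2°) + j·sin(-17.2°)) = 229.3 - j70.97 V
  V2 = 6.76·(cos(156.0°) + j·sin(156.0°)) = -6.176 + j2.75 V
  V3 = 89.3·(cos(-158.9°) + j·sin(-158.9°)) = -83.31 - j32.15 V
  V4 = 61.5·(cos(63.1°) + j·sin(63.1°)) = 27.82 + j54.85 V
Step 2 — Sum components: V_total = 167.6 - j45.52 V.
Step 3 — Convert to polar: |V_total| = 173.7 V, ∠V_total = -15.2°.

V_total = 173.7∠-15.2° V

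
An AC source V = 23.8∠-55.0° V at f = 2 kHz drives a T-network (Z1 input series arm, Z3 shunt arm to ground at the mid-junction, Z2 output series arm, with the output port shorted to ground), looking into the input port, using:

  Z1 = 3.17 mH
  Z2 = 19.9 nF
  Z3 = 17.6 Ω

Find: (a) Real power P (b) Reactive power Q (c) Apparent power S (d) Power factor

Step 1 — Angular frequency: ω = 2π·f = 2π·2000 = 1.257e+04 rad/s.
Step 2 — Component impedances:
  Z1: Z = jωL = j·1.257e+04·0.00317 = 0 + j39.84 Ω
  Z2: Z = 1/(jωC) = -j/(ω·C) = 0 - j3999 Ω
  Z3: Z = R = 17.6 Ω
Step 3 — With the output port shorted to ground, the output series arm Z2 runs from the junction to ground; the shunt arm Z3 also runs from the junction to ground. They appear in parallel: Z3 || Z2 = 17.6 - j0.07746 Ω.
Step 4 — Series with input arm Z1: Z_in = Z1 + (Z3 || Z2) = 17.6 + j39.76 Ω = 43.48∠66.1° Ω.
Step 5 — Source phasor: V = 23.8∠-55.0° V = 13.65 - j19.5 V.
Step 6 — Current: I = V / Z = -0.2829 - j0.4686 A = 0.5474∠-121.1° A.
Step 7 — Complex power: S = V·I* = 5.273 + j11.91 VA.
Step 8 — Real power: P = Re(S) = 5.273 W.
Step 9 — Reactive power: Q = Im(S) = 11.91 VAR.
Step 10 — Apparent power: |S| = 13.03 VA.
Step 11 — Power factor: PF = P/|S| = 0.4048 (lagging).

(a) P = 5.273 W  (b) Q = 11.91 VAR  (c) S = 13.03 VA  (d) PF = 0.4048 (lagging)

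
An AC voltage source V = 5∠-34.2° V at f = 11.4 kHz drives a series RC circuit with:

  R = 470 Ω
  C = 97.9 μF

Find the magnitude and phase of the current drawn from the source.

Step 1 — Angular frequency: ω = 2π·f = 2π·1.14e+04 = 7.163e+04 rad/s.
Step 2 — Component impedances:
  R: Z = R = 470 Ω
  C: Z = 1/(jωC) = -j/(ω·C) = 0 - j0.1426 Ω
Step 3 — Series combination: Z_total = R + C = 470 - j0.1426 Ω = 470∠-0.0° Ω.
Step 4 — Source phasor: V = 5∠-34.2° V = 4.135 - j2.81 V.
Step 5 — Ohm's law: I = V / Z_total = (4.135 - j2.81) / (470 - j0.1426) = 0.008801 - j0.005977 A.
Step 6 — Convert to polar: |I| = 0.01064 A, ∠I = -34.2°.

I = 0.01064∠-34.2° A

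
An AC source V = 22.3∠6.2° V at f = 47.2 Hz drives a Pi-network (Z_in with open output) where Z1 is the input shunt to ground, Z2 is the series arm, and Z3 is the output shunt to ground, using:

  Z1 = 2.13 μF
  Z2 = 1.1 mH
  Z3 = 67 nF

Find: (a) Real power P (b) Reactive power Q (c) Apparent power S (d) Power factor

Step 1 — Angular frequency: ω = 2π·f = 2π·47.2 = 296.6 rad/s.
Step 2 — Component impedances:
  Z1: Z = 1/(jωC) = -j/(ω·C) = 0 - j1583 Ω
  Z2: Z = jωL = j·296.6·0.0011 = 0 + j0.3262 Ω
  Z3: Z = 1/(jωC) = -j/(ω·C) = 0 - j5.033e+04 Ω
Step 3 — With open output, the series arm Z2 and the output shunt Z3 appear in series to ground: Z2 + Z3 = 0 - j5.033e+04 Ω.
Step 4 — Parallel with input shunt Z1: Z_in = Z1 || (Z2 + Z3) = 0 - j1535 Ω = 1535∠-90.0° Ω.
Step 5 — Source phasor: V = 22.3∠6.2° V = 22.17 + j2.408 V.
Step 6 — Current: I = V / Z = -0.001569 + j0.01444 A = 0.01453∠96.2° A.
Step 7 — Complex power: S = V·I* = 0 - j0.324 VA.
Step 8 — Real power: P = Re(S) = 0 W.
Step 9 — Reactive power: Q = Im(S) = -0.324 VAR.
Step 10 — Apparent power: |S| = 0.324 VA.
Step 11 — Power factor: PF = P/|S| = 0 (leading).

(a) P = 0 W  (b) Q = -0.324 VAR  (c) S = 0.324 VA  (d) PF = 0 (leading)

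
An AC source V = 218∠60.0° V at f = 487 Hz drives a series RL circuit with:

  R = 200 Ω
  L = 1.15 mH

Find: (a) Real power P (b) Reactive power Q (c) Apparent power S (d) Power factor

Step 1 — Angular frequency: ω = 2π·f = 2π·487 = 3060 rad/s.
Step 2 — Component impedances:
  R: Z = R = 200 Ω
  L: Z = jωL = j·3060·0.00115 = 0 + j3.519 Ω
Step 3 — Series combination: Z_total = R + L = 200 + j3.519 Ω = 200∠1.0° Ω.
Step 4 — Source phasor: V = 218∠60.0° V = 109 + j188.8 V.
Step 5 — Current: I = V / Z = 0.5614 + j0.9341 A = 1.09∠59.0° A.
Step 6 — Complex power: S = V·I* = 237.5 + j4.18 VA.
Step 7 — Real power: P = Re(S) = 237.5 W.
Step 8 — Reactive power: Q = Im(S) = 4.18 VAR.
Step 9 — Apparent power: |S| = 237.6 VA.
Step 10 — Power factor: PF = P/|S| = 0.9998 (lagging).

(a) P = 237.5 W  (b) Q = 4.18 VAR  (c) S = 237.6 VA  (d) PF = 0.9998 (lagging)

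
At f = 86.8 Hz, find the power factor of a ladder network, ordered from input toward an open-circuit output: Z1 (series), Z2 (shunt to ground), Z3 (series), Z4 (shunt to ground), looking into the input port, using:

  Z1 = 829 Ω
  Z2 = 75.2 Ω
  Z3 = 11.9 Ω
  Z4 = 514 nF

Step 1 — Angular frequency: ω = 2π·f = 2π·86.8 = 545.4 rad/s.
Step 2 — Component impedances:
  Z1: Z = R = 829 Ω
  Z2: Z = R = 75.2 Ω
  Z3: Z = R = 11.9 Ω
  Z4: Z = 1/(jωC) = -j/(ω·C) = 0 - j3567 Ω
Step 3 — Ladder network (open output): work backward from the far end, alternating series and parallel combinations. Z_in = 904.2 - j1.584 Ω = 904.2∠-0.1° Ω.
Step 4 — Power factor: PF = cos(φ) = Re(Z)/|Z| = 904.2/904.2 = 1.
Step 5 — Type: Im(Z) = -1.584 ⇒ leading (phase φ = -0.1°).

PF = 1 (leading, φ = -0.1°)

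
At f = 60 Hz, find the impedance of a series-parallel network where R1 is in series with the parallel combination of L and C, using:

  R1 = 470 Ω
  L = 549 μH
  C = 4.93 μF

Step 1 — Angular frequency: ω = 2π·f = 2π·60 = 377 rad/s.
Step 2 — Component impedances:
  R1: Z = R = 470 Ω
  L: Z = jωL = j·377·0.000549 = 0 + j0.207 Ω
  C: Z = 1/(jωC) = -j/(ω·C) = 0 - j538 Ω
Step 3 — Parallel branch: L || C = 1/(1/L + 1/C) = 0 + j0.207 Ω.
Step 4 — Series with R1: Z_total = R1 + (L || C) = 470 + j0.207 Ω = 470∠0.0° Ω.

Z = 470 + j0.207 Ω = 470∠0.0° Ω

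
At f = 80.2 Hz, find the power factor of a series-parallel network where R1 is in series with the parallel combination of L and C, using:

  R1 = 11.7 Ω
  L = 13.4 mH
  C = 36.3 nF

Step 1 — Angular frequency: ω = 2π·f = 2π·80.2 = 503.9 rad/s.
Step 2 — Component impedances:
  R1: Z = R = 11.7 Ω
  L: Z = jωL = j·503.9·0.0134 = 0 + j6.752 Ω
  C: Z = 1/(jωC) = -j/(ω·C) = 0 - j5.467e+04 Ω
Step 3 — Parallel branch: L || C = 1/(1/L + 1/C) = 0 + j6.753 Ω.
Step 4 — Series with R1: Z_total = R1 + (L || C) = 11.7 + j6.753 Ω = 13.51∠30.0° Ω.
Step 5 — Power factor: PF = cos(φ) = Re(Z)/|Z| = 11.7/13.509 = 0.8661.
Step 6 — Type: Im(Z) = 6.753 ⇒ lagging (phase φ = 30.0°).

PF = 0.8661 (lagging, φ = 30.0°)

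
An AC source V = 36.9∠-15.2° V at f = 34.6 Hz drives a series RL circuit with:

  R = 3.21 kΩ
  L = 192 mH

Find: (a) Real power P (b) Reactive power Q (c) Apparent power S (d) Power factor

Step 1 — Angular frequency: ω = 2π·f = 2π·34.6 = 217.4 rad/s.
Step 2 — Component impedances:
  R: Z = R = 3210 Ω
  L: Z = jωL = j·217.4·0.192 = 0 + j41.74 Ω
Step 3 — Series combination: Z_total = R + L = 3210 + j41.74 Ω = 3210∠0.7° Ω.
Step 4 — Source phasor: V = 36.9∠-15.2° V = 35.61 - j9.675 V.
Step 5 — Current: I = V / Z = 0.01105 - j0.003158 A = 0.01149∠-15.9° A.
Step 6 — Complex power: S = V·I* = 0.4241 + j0.005515 VA.
Step 7 — Real power: P = Re(S) = 0.4241 W.
Step 8 — Reactive power: Q = Im(S) = 0.005515 VAR.
Step 9 — Apparent power: |S| = 0.4241 VA.
Step 10 — Power factor: PF = P/|S| = 0.9999 (lagging).

(a) P = 0.4241 W  (b) Q = 0.005515 VAR  (c) S = 0.4241 VA  (d) PF = 0.9999 (lagging)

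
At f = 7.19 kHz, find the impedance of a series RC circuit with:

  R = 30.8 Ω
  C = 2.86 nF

Step 1 — Angular frequency: ω = 2π·f = 2π·7190 = 4.518e+04 rad/s.
Step 2 — Component impedances:
  R: Z = R = 30.8 Ω
  C: Z = 1/(jωC) = -j/(ω·C) = 0 - j7740 Ω
Step 3 — Series combination: Z_total = R + C = 30.8 - j7740 Ω = 7740∠-89.8° Ω.

Z = 30.8 - j7740 Ω = 7740∠-89.8° Ω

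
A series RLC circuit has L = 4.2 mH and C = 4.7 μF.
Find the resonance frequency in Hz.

Step 1 — Resonance condition Im(Z)=0 gives ω₀ = 1/√(LC).
Step 2 — ω₀ = 1/√(0.0042·4.7e-06) = 7117 rad/s.
Step 3 — f₀ = ω₀/(2π) = 1133 Hz.

f₀ = 1133 Hz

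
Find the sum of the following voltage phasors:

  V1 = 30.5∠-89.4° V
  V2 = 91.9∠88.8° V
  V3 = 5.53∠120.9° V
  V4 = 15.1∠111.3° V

Step 1 — Convert each phasor to rectangular form:
  V1 = 30.5·(cos(-89.4°) + j·sin(-89.4°)) = 0.3194 - j30.5 V
  V2 = 91.9·(cos(88.8°) + j·sin(88.8°)) = 1.925 + j91.88 V
  V3 = 5.53·(cos(120.9°) + j·sin(120.9°)) = -2.84 + j4.745 V
  V4 = 15.1·(cos(111.3°) + j·sin(111.3°)) = -5.485 + j14.07 V
Step 2 — Sum components: V_total = -6.081 + j80.2 V.
Step 3 — Convert to polar: |V_total| = 80.43 V, ∠V_total = 94.3°.

V_total = 80.43∠94.3° V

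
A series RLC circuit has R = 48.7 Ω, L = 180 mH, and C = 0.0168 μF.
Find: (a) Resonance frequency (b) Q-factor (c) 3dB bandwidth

Step 1 — Resonance: ω₀ = 1/√(LC) = 1/√(0.18·1.68e-08) = 1.818e+04 rad/s.
Step 2 — f₀ = ω₀/(2π) = 2894 Hz.
Step 3 — Series Q: Q = ω₀L/R = 1.818e+04·0.18/48.7 = 67.21.
Step 4 — Bandwidth: Δω = ω₀/Q = 270.6 rad/s; BW = Δω/(2π) = 43.06 Hz.

(a) f₀ = 2894 Hz  (b) Q = 67.21  (c) BW = 43.06 Hz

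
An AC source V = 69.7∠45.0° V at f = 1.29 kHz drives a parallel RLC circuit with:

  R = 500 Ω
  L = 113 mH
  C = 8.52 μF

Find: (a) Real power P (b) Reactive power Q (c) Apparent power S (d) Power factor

Step 1 — Angular frequency: ω = 2π·f = 2π·1290 = 8105 rad/s.
Step 2 — Component impedances:
  R: Z = R = 500 Ω
  L: Z = jωL = j·8105·0.113 = 0 + j915.9 Ω
  C: Z = 1/(jωC) = -j/(ω·C) = 0 - j14.48 Ω
Step 3 — Parallel combination: 1/Z_total = 1/R + 1/L + 1/C; Z_total = 0.4326 - j14.7 Ω = 14.71∠-88.3° Ω.
Step 4 — Source phasor: V = 69.7∠45.0° V = 49.29 + j49.29 V.
Step 5 — Current: I = V / Z = -3.251 + j3.448 A = 4.739∠133.3° A.
Step 6 — Complex power: S = V·I* = 9.716 - j330.2 VA.
Step 7 — Real power: P = Re(S) = 9.716 W.
Step 8 — Reactive power: Q = Im(S) = -330.2 VAR.
Step 9 — Apparent power: |S| = 330.3 VA.
Step 10 — Power factor: PF = P/|S| = 0.02941 (leading).

(a) P = 9.716 W  (b) Q = -330.2 VAR  (c) S = 330.3 VA  (d) PF = 0.02941 (leading)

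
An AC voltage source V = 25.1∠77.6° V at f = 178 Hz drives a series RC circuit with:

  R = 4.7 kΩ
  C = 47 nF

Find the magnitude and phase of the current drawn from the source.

Step 1 — Angular frequency: ω = 2π·f = 2π·178 = 1118 rad/s.
Step 2 — Component impedances:
  R: Z = R = 4700 Ω
  C: Z = 1/(jωC) = -j/(ω·C) = 0 - j1.902e+04 Ω
Step 3 — Series combination: Z_total = R + C = 4700 - j1.902e+04 Ω = 1.96e+04∠-76.1° Ω.
Step 4 — Source phasor: V = 25.1∠77.6° V = 5.39 + j24.51 V.
Step 5 — Ohm's law: I = V / Z_total = (5.39 + j24.51) / (4700 - j1.902e+04) = -0.001149 + j0.0005671 A.
Step 6 — Convert to polar: |I| = 0.001281 A, ∠I = 153.7°.

I = 0.001281∠153.7° A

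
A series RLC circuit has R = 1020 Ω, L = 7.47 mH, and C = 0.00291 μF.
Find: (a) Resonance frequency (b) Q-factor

Step 1 — Resonance condition Im(Z)=0 gives ω₀ = 1/√(LC).
Step 2 — ω₀ = 1/√(0.00747·2.91e-09) = 2.145e+05 rad/s.
Step 3 — f₀ = ω₀/(2π) = 3.414e+04 Hz.
Step 4 — Series Q: Q = ω₀L/R = 2.145e+05·0.00747/1020 = 1.571.

(a) f₀ = 3.414e+04 Hz  (b) Q = 1.571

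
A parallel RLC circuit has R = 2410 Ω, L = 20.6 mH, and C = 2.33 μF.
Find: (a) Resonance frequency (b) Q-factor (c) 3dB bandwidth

Step 1 — Resonance: ω₀ = 1/√(LC) = 1/√(0.0206·2.33e-06) = 4564 rad/s.
Step 2 — f₀ = ω₀/(2π) = 726.5 Hz.
Step 3 — Parallel Q: Q = R/(ω₀L) = 2410/(4564·0.0206) = 25.63.
Step 4 — Bandwidth: Δω = ω₀/Q = 178.1 rad/s; BW = Δω/(2π) = 28.34 Hz.

(a) f₀ = 726.5 Hz  (b) Q = 25.63  (c) BW = 28.34 Hz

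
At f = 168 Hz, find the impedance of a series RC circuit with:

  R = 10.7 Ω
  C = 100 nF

Step 1 — Angular frequency: ω = 2π·f = 2π·168 = 1056 rad/s.
Step 2 — Component impedances:
  R: Z = R = 10.7 Ω
  C: Z = 1/(jωC) = -j/(ω·C) = 0 - j9474 Ω
Step 3 — Series combination: Z_total = R + C = 10.7 - j9474 Ω = 9474∠-89.9° Ω.

Z = 10.7 - j9474 Ω = 9474∠-89.9° Ω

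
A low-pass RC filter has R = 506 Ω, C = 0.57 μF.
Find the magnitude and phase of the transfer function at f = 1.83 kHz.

Step 1 — Angular frequency: ω = 2π·1830 = 1.15e+04 rad/s.
Step 2 — Transfer function: H(jω) = 1/(1 + jωRC).
Step 3 — Denominator: 1 + jωRC = 1 + j·1.15e+04·506·5.7e-07 = 1 + j3.316.
Step 4 — H = 0.08335 - j0.2764.
Step 5 — Magnitude: |H| = 0.2887 (-10.8 dB); phase: φ = -73.2°.

|H| = 0.2887 (-10.8 dB), φ = -73.2°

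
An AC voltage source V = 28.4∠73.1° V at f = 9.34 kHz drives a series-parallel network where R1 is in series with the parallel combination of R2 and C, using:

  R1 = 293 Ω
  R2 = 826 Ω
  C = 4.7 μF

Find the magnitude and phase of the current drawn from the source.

Step 1 — Angular frequency: ω = 2π·f = 2π·9340 = 5.868e+04 rad/s.
Step 2 — Component impedances:
  R1: Z = R = 293 Ω
  R2: Z = R = 826 Ω
  C: Z = 1/(jωC) = -j/(ω·C) = 0 - j3.626 Ω
Step 3 — Parallel branch: R2 || C = 1/(1/R2 + 1/C) = 0.01591 - j3.625 Ω.
Step 4 — Series with R1: Z_total = R1 + (R2 || C) = 293 - j3.625 Ω = 293∠-0.7° Ω.
Step 5 — Source phasor: V = 28.4∠73.1° V = 8.256 + j27.17 V.
Step 6 — Ohm's law: I = V / Z_total = (8.256 + j27.17) / (293 - j3.625) = 0.02702 + j0.09307 A.
Step 7 — Convert to polar: |I| = 0.09692 A, ∠I = 73.8°.

I = 0.09692∠73.8° A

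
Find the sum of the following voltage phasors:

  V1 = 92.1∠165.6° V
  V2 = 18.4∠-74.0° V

Step 1 — Convert each phasor to rectangular form:
  V1 = 92.1·(cos(165.6°) + j·sin(165.6°)) = -89.21 + j22.9 V
  V2 = 18.4·(cos(-74.0°) + j·sin(-74.0°)) = 5.072 - j17.69 V
Step 2 — Sum components: V_total = -84.13 + j5.217 V.
Step 3 — Convert to polar: |V_total| = 84.3 V, ∠V_total = 176.5°.

V_total = 84.3∠176.5° V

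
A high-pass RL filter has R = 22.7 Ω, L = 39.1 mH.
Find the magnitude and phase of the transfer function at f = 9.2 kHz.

Step 1 — Angular frequency: ω = 2π·9200 = 5.781e+04 rad/s.
Step 2 — Transfer function: H(jω) = jωL/(R + jωL).
Step 3 — Numerator jωL = j·2260; denominator R + jωL = 22.7 + j2260.
Step 4 — H = 0.9999 + j0.01004.
Step 5 — Magnitude: |H| = 0.9999 (-0.0 dB); phase: φ = 0.6°.

|H| = 0.9999 (-0.0 dB), φ = 0.6°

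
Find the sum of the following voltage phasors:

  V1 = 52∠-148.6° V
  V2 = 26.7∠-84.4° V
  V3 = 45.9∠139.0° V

Step 1 — Convert each phasor to rectangular form:
  V1 = 52·(cos(-148.6°) + j·sin(-148.6°)) = -44.38 - j27.09 V
  V2 = 26.7·(cos(-84.4°) + j·sin(-84.4°)) = 2.605 - j26.57 V
  V3 = 45.9·(cos(139.0°) + j·sin(139.0°)) = -34.64 + j30.11 V
Step 2 — Sum components: V_total = -76.42 - j23.55 V.
Step 3 — Convert to polar: |V_total| = 79.97 V, ∠V_total = -162.9°.

V_total = 79.97∠-162.9° V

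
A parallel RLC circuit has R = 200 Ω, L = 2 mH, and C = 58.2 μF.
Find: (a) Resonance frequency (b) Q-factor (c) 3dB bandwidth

Step 1 — Resonance: ω₀ = 1/√(LC) = 1/√(0.002·5.82e-05) = 2931 rad/s.
Step 2 — f₀ = ω₀/(2π) = 466.5 Hz.
Step 3 — Parallel Q: Q = R/(ω₀L) = 200/(2931·0.002) = 34.12.
Step 4 — Bandwidth: Δω = ω₀/Q = 85.91 rad/s; BW = Δω/(2π) = 13.67 Hz.

(a) f₀ = 466.5 Hz  (b) Q = 34.12  (c) BW = 13.67 Hz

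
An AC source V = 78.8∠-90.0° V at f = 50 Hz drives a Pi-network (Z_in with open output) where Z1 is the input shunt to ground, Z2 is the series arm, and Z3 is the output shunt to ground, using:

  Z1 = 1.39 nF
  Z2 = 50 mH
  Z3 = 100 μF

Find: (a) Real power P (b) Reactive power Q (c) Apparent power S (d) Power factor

Step 1 — Angular frequency: ω = 2π·f = 2π·50 = 314.2 rad/s.
Step 2 — Component impedances:
  Z1: Z = 1/(jωC) = -j/(ω·C) = 0 - j2.29e+06 Ω
  Z2: Z = jωL = j·314.2·0.05 = 0 + j15.71 Ω
  Z3: Z = 1/(jωC) = -j/(ω·C) = 0 - j31.83 Ω
Step 3 — With open output, the series arm Z2 and the output shunt Z3 appear in series to ground: Z2 + Z3 = 0 - j16.12 Ω.
Step 4 — Parallel with input shunt Z1: Z_in = Z1 || (Z2 + Z3) = 0 - j16.12 Ω = 16.12∠-90.0° Ω.
Step 5 — Source phasor: V = 78.8∠-90.0° V = 0 - j78.8 V.
Step 6 — Current: I = V / Z = 4.887 A = 4.887∠0.0° A.
Step 7 — Complex power: S = V·I* = 0 - j385.1 VA.
Step 8 — Real power: P = Re(S) = 0 W.
Step 9 — Reactive power: Q = Im(S) = -385.1 VAR.
Step 10 — Apparent power: |S| = 385.1 VA.
Step 11 — Power factor: PF = P/|S| = 0 (leading).

(a) P = 0 W  (b) Q = -385.1 VAR  (c) S = 385.1 VA  (d) PF = 0 (leading)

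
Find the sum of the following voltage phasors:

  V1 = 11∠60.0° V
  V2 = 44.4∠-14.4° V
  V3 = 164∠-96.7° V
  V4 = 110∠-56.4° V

Step 1 — Convert each phasor to rectangular form:
  V1 = 11·(cos(60.0°) + j·sin(60.0°)) = 5.5 + j9.526 V
  V2 = 44.4·(cos(-14.4°) + j·sin(-14.4°)) = 43.01 - j11.04 V
  V3 = 164·(cos(-96.7°) + j·sin(-96.7°)) = -19.13 - j162.9 V
  V4 = 110·(cos(-56.4°) + j·sin(-56.4°)) = 60.87 - j91.62 V
Step 2 — Sum components: V_total = 90.24 - j256 V.
Step 3 — Convert to polar: |V_total| = 271.5 V, ∠V_total = -70.6°.

V_total = 271.5∠-70.6° V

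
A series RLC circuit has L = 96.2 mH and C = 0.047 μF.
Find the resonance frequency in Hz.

Step 1 — Resonance condition Im(Z)=0 gives ω₀ = 1/√(LC).
Step 2 — ω₀ = 1/√(0.0962·4.7e-08) = 1.487e+04 rad/s.
Step 3 — f₀ = ω₀/(2π) = 2367 Hz.

f₀ = 2367 Hz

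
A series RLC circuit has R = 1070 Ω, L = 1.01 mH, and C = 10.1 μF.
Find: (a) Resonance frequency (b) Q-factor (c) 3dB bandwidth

Step 1 — Resonance condition Im(Z)=0 gives ω₀ = 1/√(LC).
Step 2 — ω₀ = 1/√(0.00101·1.01e-05) = 9901 rad/s.
Step 3 — f₀ = ω₀/(2π) = 1576 Hz.
Step 4 — Series Q: Q = ω₀L/R = 9901·0.00101/1070 = 0.009346.
Step 5 — 3dB bandwidth: Δω = ω₀/Q = 1.059e+06 rad/s; BW = Δω/(2π) = 1.686e+05 Hz.

(a) f₀ = 1576 Hz  (b) Q = 0.009346  (c) BW = 1.686e+05 Hz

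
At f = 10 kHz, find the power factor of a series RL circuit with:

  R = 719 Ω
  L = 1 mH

Step 1 — Angular frequency: ω = 2π·f = 2π·1e+04 = 6.283e+04 rad/s.
Step 2 — Component impedances:
  R: Z = R = 719 Ω
  L: Z = jωL = j·6.283e+04·0.001 = 0 + j62.83 Ω
Step 3 — Series combination: Z_total = R + L = 719 + j62.83 Ω = 721.7∠5.0° Ω.
Step 4 — Power factor: PF = cos(φ) = Re(Z)/|Z| = 719/721.74 = 0.9962.
Step 5 — Type: Im(Z) = 62.83 ⇒ lagging (phase φ = 5.0°).

PF = 0.9962 (lagging, φ = 5.0°)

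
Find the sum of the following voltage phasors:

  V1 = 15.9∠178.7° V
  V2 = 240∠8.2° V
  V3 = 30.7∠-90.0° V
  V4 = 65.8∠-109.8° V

Step 1 — Convert each phasor to rectangular form:
  V1 = 15.9·(cos(178.7°) + j·sin(178.7°)) = -15.9 + j0.3607 V
  V2 = 240·(cos(8.2°) + j·sin(8.2°)) = 237.5 + j34.23 V
  V3 = 30.7·(cos(-90.0°) + j·sin(-90.0°)) = 0 - j30.7 V
  V4 = 65.8·(cos(-109.8°) + j·sin(-109.8°)) = -22.29 - j61.91 V
Step 2 — Sum components: V_total = 199.4 - j58.02 V.
Step 3 — Convert to polar: |V_total| = 207.6 V, ∠V_total = -16.2°.

V_total = 207.6∠-16.2° V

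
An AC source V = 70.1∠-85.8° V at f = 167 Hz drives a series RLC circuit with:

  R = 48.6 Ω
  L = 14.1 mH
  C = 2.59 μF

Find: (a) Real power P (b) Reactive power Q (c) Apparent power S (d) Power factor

Step 1 — Angular frequency: ω = 2π·f = 2π·167 = 1049 rad/s.
Step 2 — Component impedances:
  R: Z = R = 48.6 Ω
  L: Z = jωL = j·1049·0.0141 = 0 + j14.8 Ω
  C: Z = 1/(jωC) = -j/(ω·C) = 0 - j368 Ω
Step 3 — Series combination: Z_total = R + L + C = 48.6 - j353.2 Ω = 356.5∠-82.2° Ω.
Step 4 — Source phasor: V = 70.1∠-85.8° V = 5.134 - j69.91 V.
Step 5 — Current: I = V / Z = 0.1962 - j0.01247 A = 0.1966∠-3.6° A.
Step 6 — Complex power: S = V·I* = 1.879 - j13.66 VA.
Step 7 — Real power: P = Re(S) = 1.879 W.
Step 8 — Reactive power: Q = Im(S) = -13.66 VAR.
Step 9 — Apparent power: |S| = 13.78 VA.
Step 10 — Power factor: PF = P/|S| = 0.1363 (leading).

(a) P = 1.879 W  (b) Q = -13.66 VAR  (c) S = 13.78 VA  (d) PF = 0.1363 (leading)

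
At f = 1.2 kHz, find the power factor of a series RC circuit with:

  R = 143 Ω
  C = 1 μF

Step 1 — Angular frequency: ω = 2π·f = 2π·1200 = 7540 rad/s.
Step 2 — Component impedances:
  R: Z = R = 143 Ω
  C: Z = 1/(jωC) = -j/(ω·C) = 0 - j132.6 Ω
Step 3 — Series combination: Z_total = R + C = 143 - j132.6 Ω = 195∠-42.8° Ω.
Step 4 — Power factor: PF = cos(φ) = Re(Z)/|Z| = 143/195.04 = 0.7332.
Step 5 — Type: Im(Z) = -132.6 ⇒ leading (phase φ = -42.8°).

PF = 0.7332 (leading, φ = -42.8°)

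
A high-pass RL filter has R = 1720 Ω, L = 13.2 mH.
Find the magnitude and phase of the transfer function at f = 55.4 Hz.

Step 1 — Angular frequency: ω = 2π·55.4 = 348.1 rad/s.
Step 2 — Transfer function: H(jω) = jωL/(R + jωL).
Step 3 — Numerator jωL = j·4.595; denominator R + jωL = 1720 + j4.595.
Step 4 — H = 7.136e-06 + j0.002671.
Step 5 — Magnitude: |H| = 0.002671 (-51.5 dB); phase: φ = 89.8°.

|H| = 0.002671 (-51.5 dB), φ = 89.8°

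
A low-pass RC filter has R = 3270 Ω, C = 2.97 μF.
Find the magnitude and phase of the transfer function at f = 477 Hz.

Step 1 — Angular frequency: ω = 2π·477 = 2997 rad/s.
Step 2 — Transfer function: H(jω) = 1/(1 + jωRC).
Step 3 — Denominator: 1 + jωRC = 1 + j·2997·3270·2.97e-06 = 1 + j29.11.
Step 4 — H = 0.001179 - j0.03432.
Step 5 — Magnitude: |H| = 0.03434 (-29.3 dB); phase: φ = -88.0°.

|H| = 0.03434 (-29.3 dB), φ = -88.0°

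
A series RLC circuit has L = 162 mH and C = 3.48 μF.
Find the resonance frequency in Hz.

Step 1 — Resonance condition Im(Z)=0 gives ω₀ = 1/√(LC).
Step 2 — ω₀ = 1/√(0.162·3.48e-06) = 1332 rad/s.
Step 3 — f₀ = ω₀/(2π) = 212 Hz.

f₀ = 212 Hz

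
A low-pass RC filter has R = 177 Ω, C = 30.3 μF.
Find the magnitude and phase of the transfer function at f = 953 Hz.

Step 1 — Angular frequency: ω = 2π·953 = 5988 rad/s.
Step 2 — Transfer function: H(jω) = 1/(1 + jωRC).
Step 3 — Denominator: 1 + jωRC = 1 + j·5988·177·3.03e-05 = 1 + j32.11.
Step 4 — H = 0.0009687 - j0.03111.
Step 5 — Magnitude: |H| = 0.03112 (-30.1 dB); phase: φ = -88.2°.

|H| = 0.03112 (-30.1 dB), φ = -88.2°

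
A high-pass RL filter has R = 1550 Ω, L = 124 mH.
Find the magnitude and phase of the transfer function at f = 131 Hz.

Step 1 — Angular frequency: ω = 2π·131 = 823.1 rad/s.
Step 2 — Transfer function: H(jω) = jωL/(R + jωL).
Step 3 — Numerator jωL = j·102.1; denominator R + jωL = 1550 + j102.1.
Step 4 — H = 0.004317 + j0.06556.
Step 5 — Magnitude: |H| = 0.06571 (-23.6 dB); phase: φ = 86.2°.

|H| = 0.06571 (-23.6 dB), φ = 86.2°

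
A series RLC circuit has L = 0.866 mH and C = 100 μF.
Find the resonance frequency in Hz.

Step 1 — Resonance condition Im(Z)=0 gives ω₀ = 1/√(LC).
Step 2 — ω₀ = 1/√(0.000866·0.0001) = 3398 rad/s.
Step 3 — f₀ = ω₀/(2π) = 540.8 Hz.

f₀ = 540.8 Hz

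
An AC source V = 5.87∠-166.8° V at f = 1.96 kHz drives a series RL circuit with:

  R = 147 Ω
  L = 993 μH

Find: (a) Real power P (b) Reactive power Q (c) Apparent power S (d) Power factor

Step 1 — Angular frequency: ω = 2π·f = 2π·1960 = 1.232e+04 rad/s.
Step 2 — Component impedances:
  R: Z = R = 147 Ω
  L: Z = jωL = j·1.232e+04·0.000993 = 0 + j12.23 Ω
Step 3 — Series combination: Z_total = R + L = 147 + j12.23 Ω = 147.5∠4.8° Ω.
Step 4 — Source phasor: V = 5.87∠-166.8° V = -5.715 - j1.34 V.
Step 5 — Current: I = V / Z = -0.03936 - j0.005844 A = 0.03979∠-171.6° A.
Step 6 — Complex power: S = V·I* = 0.2328 + j0.01937 VA.
Step 7 — Real power: P = Re(S) = 0.2328 W.
Step 8 — Reactive power: Q = Im(S) = 0.01937 VAR.
Step 9 — Apparent power: |S| = 0.2336 VA.
Step 10 — Power factor: PF = P/|S| = 0.9966 (lagging).

(a) P = 0.2328 W  (b) Q = 0.01937 VAR  (c) S = 0.2336 VA  (d) PF = 0.9966 (lagging)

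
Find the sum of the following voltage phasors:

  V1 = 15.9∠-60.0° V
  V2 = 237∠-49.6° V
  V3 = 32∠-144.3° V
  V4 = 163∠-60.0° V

Step 1 — Convert each phasor to rectangular form:
  V1 = 15.9·(cos(-60.0°) + j·sin(-60.0°)) = 7.95 - j13.77 V
  V2 = 237·(cos(-49.6°) + j·sin(-49.6°)) = 153.6 - j180.5 V
  V3 = 32·(cos(-144.3°) + j·sin(-144.3°)) = -25.99 - j18.67 V
  V4 = 163·(cos(-60.0°) + j·sin(-60.0°)) = 81.5 - j141.2 V
Step 2 — Sum components: V_total = 217.1 - j354.1 V.
Step 3 — Convert to polar: |V_total| = 415.3 V, ∠V_total = -58.5°.

V_total = 415.3∠-58.5° V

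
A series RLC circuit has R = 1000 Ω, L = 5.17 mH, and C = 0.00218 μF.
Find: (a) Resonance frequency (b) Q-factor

Step 1 — Resonance condition Im(Z)=0 gives ω₀ = 1/√(LC).
Step 2 — ω₀ = 1/√(0.00517·2.18e-09) = 2.979e+05 rad/s.
Step 3 — f₀ = ω₀/(2π) = 4.741e+04 Hz.
Step 4 — Series Q: Q = ω₀L/R = 2.979e+05·0.00517/1000 = 1.54.

(a) f₀ = 4.741e+04 Hz  (b) Q = 1.54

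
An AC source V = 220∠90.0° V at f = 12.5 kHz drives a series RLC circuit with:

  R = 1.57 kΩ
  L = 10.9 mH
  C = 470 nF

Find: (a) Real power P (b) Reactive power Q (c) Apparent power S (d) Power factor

Step 1 — Angular frequency: ω = 2π·f = 2π·1.25e+04 = 7.854e+04 rad/s.
Step 2 — Component impedances:
  R: Z = R = 1570 Ω
  L: Z = jωL = j·7.854e+04·0.0109 = 0 + j856.1 Ω
  C: Z = 1/(jωC) = -j/(ω·C) = 0 - j27.09 Ω
Step 3 — Series combination: Z_total = R + L + C = 1570 + j829 Ω = 1775∠27.8° Ω.
Step 4 — Source phasor: V = 220∠90.0° V = 0 + j220 V.
Step 5 — Current: I = V / Z = 0.05786 + j0.1096 A = 0.1239∠62.2° A.
Step 6 — Complex power: S = V·I* = 24.11 + j12.73 VA.
Step 7 — Real power: P = Re(S) = 24.11 W.
Step 8 — Reactive power: Q = Im(S) = 12.73 VAR.
Step 9 — Apparent power: |S| = 27.26 VA.
Step 10 — Power factor: PF = P/|S| = 0.8843 (lagging).

(a) P = 24.11 W  (b) Q = 12.73 VAR  (c) S = 27.26 VA  (d) PF = 0.8843 (lagging)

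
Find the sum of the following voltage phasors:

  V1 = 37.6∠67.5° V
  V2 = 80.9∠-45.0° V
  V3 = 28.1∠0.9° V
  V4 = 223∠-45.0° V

Step 1 — Convert each phasor to rectangular form:
  V1 = 37.6·(cos(67.5°) + j·sin(67.5°)) = 14.39 + j34.74 V
  V2 = 80.9·(cos(-45.0°) + j·sin(-45.0°)) = 57.2 - j57.2 V
  V3 = 28.1·(cos(0.9°) + j·sin(0.9°)) = 28.1 + j0.4414 V
  V4 = 223·(cos(-45.0°) + j·sin(-45.0°)) = 157.7 - j157.7 V
Step 2 — Sum components: V_total = 257.4 - j179.7 V.
Step 3 — Convert to polar: |V_total| = 313.9 V, ∠V_total = -34.9°.

V_total = 313.9∠-34.9° V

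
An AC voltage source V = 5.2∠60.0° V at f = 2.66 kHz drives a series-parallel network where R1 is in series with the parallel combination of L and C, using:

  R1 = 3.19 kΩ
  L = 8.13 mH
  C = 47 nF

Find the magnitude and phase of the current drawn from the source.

Step 1 — Angular frequency: ω = 2π·f = 2π·2660 = 1.671e+04 rad/s.
Step 2 — Component impedances:
  R1: Z = R = 3190 Ω
  L: Z = jωL = j·1.671e+04·0.00813 = 0 + j135.9 Ω
  C: Z = 1/(jωC) = -j/(ω·C) = 0 - j1273 Ω
Step 3 — Parallel branch: L || C = 1/(1/L + 1/C) = 0 + j152.1 Ω.
Step 4 — Series with R1: Z_total = R1 + (L || C) = 3190 + j152.1 Ω = 3194∠2.7° Ω.
Step 5 — Source phasor: V = 5.2∠60.0° V = 2.6 + j4.503 V.
Step 6 — Ohm's law: I = V / Z_total = (2.6 + j4.503) / (3190 + j152.1) = 0.0008804 + j0.00137 A.
Step 7 — Convert to polar: |I| = 0.001628 A, ∠I = 57.3°.

I = 0.001628∠57.3° A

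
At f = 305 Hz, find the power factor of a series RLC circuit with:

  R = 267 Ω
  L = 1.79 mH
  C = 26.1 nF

Step 1 — Angular frequency: ω = 2π·f = 2π·305 = 1916 rad/s.
Step 2 — Component impedances:
  R: Z = R = 267 Ω
  L: Z = jωL = j·1916·0.00179 = 0 + j3.43 Ω
  C: Z = 1/(jωC) = -j/(ω·C) = 0 - j1.999e+04 Ω
Step 3 — Series combination: Z_total = R + L + C = 267 - j1.999e+04 Ω = 1.999e+04∠-89.2° Ω.
Step 4 — Power factor: PF = cos(φ) = Re(Z)/|Z| = 267/1.999e+04 = 0.01336.
Step 5 — Type: Im(Z) = -1.999e+04 ⇒ leading (phase φ = -89.2°).

PF = 0.01336 (leading, φ = -89.2°)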